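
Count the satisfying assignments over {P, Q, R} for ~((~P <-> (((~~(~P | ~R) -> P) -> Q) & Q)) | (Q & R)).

3

Initial set: {~((~P <-> (((~~(~P | ~R) -> P) -> Q) & Q)) | (Q & R))}.
~((~P <-> (((~~(~P | ~R) -> P) -> Q) & Q)) | (Q & R)): α-rule — add ~(~P <-> (((~~(~P | ~R) -> P) -> Q) & Q)), ~(Q & R).
~(~P <-> (((~~(~P | ~R) -> P) -> Q) & Q)): β-rule — branch into ~P, ~(((~~(~P | ~R) -> P) -> Q) & Q)  //  ~~P, (((~~(~P | ~R) -> P) -> Q) & Q).
  branch 1 (add ~P, ~(((~~(~P | ~R) -> P) -> Q) & Q)):
    ~(Q & R): β-rule — branch into ~Q  //  ~R.
      branch 1.1 (add ~Q):
        ~(((~~(~P | ~R) -> P) -> Q) & Q): β-rule — branch into ~((~~(~P | ~R) -> P) -> Q)  //  ~Q.
          branch 1.1.1 (add ~((~~(~P | ~R) -> P) -> Q)):
            ~((~~(~P | ~R) -> P) -> Q): α-rule — add (~~(~P | ~R) -> P), ~Q.
            (~~(~P | ~R) -> P): β-rule — branch into ~~~(~P | ~R)  //  P.
              branch 1.1.1.1 (add ~~~(~P | ~R)):
                ~~~(~P | ~R): drop double negation, giving ~(~P | ~R).
                ~(~P | ~R): α-rule — add ~~P, ~~R.
                × closes — contains both P and ~P.
              branch 1.1.1.2 (add P):
                × closes — contains both P and ~P.
          branch 1.1.2 (add ~Q):
            ○ open, literals {P=false, Q=false}.
      branch 1.2 (add ~R):
        ~(((~~(~P | ~R) -> P) -> Q) & Q): β-rule — branch into ~((~~(~P | ~R) -> P) -> Q)  //  ~Q.
          branch 1.2.1 (add ~((~~(~P | ~R) -> P) -> Q)):
            ~((~~(~P | ~R) -> P) -> Q): α-rule — add (~~(~P | ~R) -> P), ~Q.
            (~~(~P | ~R) -> P): β-rule — branch into ~~~(~P | ~R)  //  P.
              branch 1.2.1.1 (add ~~~(~P | ~R)):
                ~~~(~P | ~R): drop double negation, giving ~(~P | ~R).
                ~(~P | ~R): α-rule — add ~~P, ~~R.
                × closes — contains both P and ~P.
              branch 1.2.1.2 (add P):
                × closes — contains both P and ~P.
          branch 1.2.2 (add ~Q):
            ○ open, literals {P=false, Q=false, R=false}.
  branch 2 (add ~~P, (((~~(~P | ~R) -> P) -> Q) & Q)):
    (((~~(~P | ~R) -> P) -> Q) & Q): α-rule — add ((~~(~P | ~R) -> P) -> Q), Q.
    ~(Q & R): β-rule — branch into ~Q  //  ~R.
      branch 2.1 (add ~Q):
        × closes — contains both Q and ~Q.
      branch 2.2 (add ~R):
        ((~~(~P | ~R) -> P) -> Q): β-rule — branch into ~(~~(~P | ~R) -> P)  //  Q.
          branch 2.2.1 (add ~(~~(~P | ~R) -> P)):
            ~(~~(~P | ~R) -> P): α-rule — add ~~(~P | ~R), ~P.
            × closes — contains both P and ~P.
          branch 2.2.2 (add Q):
            ○ open, literals {P=true, Q=true, R=false}.
6 branches closed, 3 open.
Each open branch fixes some atoms; the unmentioned ones are free. Counting distinct full assignments: branch {P=false, Q=false} (R) contributes 2 new; branch {P=false, Q=false, R=false} (none free) contributes 0 new; branch {P=true, Q=true, R=false} (none free) contributes 1 new. Total: 3.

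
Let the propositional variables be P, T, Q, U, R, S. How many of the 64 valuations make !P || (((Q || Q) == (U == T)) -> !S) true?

Initial set: {(!P || (((Q || Q) == (U == T)) -> !S))}.
(!P || (((Q || Q) == (U == T)) -> !S)): β-rule — branch into !P  //  (((Q || Q) == (U == T)) -> !S).
  branch 1 (add !P):
    ○ open, literals {P=false}.
  branch 2 (add (((Q || Q) == (U == T)) -> !S)):
    (((Q || Q) == (U == T)) -> !S): β-rule — branch into !((Q || Q) == (U == T))  //  !S.
      branch 2.1 (add !((Q || Q) == (U == T))):
        !((Q || Q) == (U == T)): β-rule — branch into (Q || Q), !(U == T)  //  !(Q || Q), (U == T).
          branch 2.1.1 (add (Q || Q), !(U == T)):
            (Q || Q): β-rule — branch into Q  //  Q.
              branch 2.1.1.1 (add Q):
                !(U == T): β-rule — branch into U, !T  //  !U, T.
                  branch 2.1.1.1.1 (add U, !T):
                    ○ open, literals {Q=true, T=false, U=true}.
                  branch 2.1.1.1.2 (add !U, T):
                    ○ open, literals {Q=true, T=true, U=false}.
              branch 2.1.1.2 (add Q):
                !(U == T): β-rule — branch into U, !T  //  !U, T.
                  branch 2.1.1.2.1 (add U, !T):
                    ○ open, literals {Q=true, T=false, U=true}.
                  branch 2.1.1.2.2 (add !U, T):
                    ○ open, literals {Q=true, T=true, U=false}.
          branch 2.1.2 (add !(Q || Q), (U == T)):
            !(Q || Q): α-rule — add !Q, !Q.
            (U == T): β-rule — branch into U, T  //  !U, !T.
              branch 2.1.2.1 (add U, T):
                ○ open, literals {Q=false, T=true, U=true}.
              branch 2.1.2.2 (add !U, !T):
                ○ open, literals {Q=false, T=false, U=false}.
      branch 2.2 (add !S):
        ○ open, literals {S=false}.
0 branches closed, 8 open.
Each open branch fixes some atoms; the unmentioned ones are free. Counting distinct full assignments: branch {P=false} (T, Q, U, R, S) contributes 32 new; branch {Q=true, T=false, U=true} (P, R, S) contributes 4 new; branch {Q=true, T=true, U=false} (P, R, S) contributes 4 new; branch {Q=true, T=false, U=true} (P, R, S) contributes 0 new; branch {Q=true, T=true, U=false} (P, R, S) contributes 0 new; branch {Q=false, T=true, U=true} (P, R, S) contributes 4 new; branch {Q=false, T=false, U=false} (P, R, S) contributes 4 new; branch {S=false} (P, T, Q, U, R) contributes 8 new. Total: 56.

56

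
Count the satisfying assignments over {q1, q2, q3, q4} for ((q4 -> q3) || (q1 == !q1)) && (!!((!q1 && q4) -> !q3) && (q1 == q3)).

Initial set: {(((q4 -> q3) || (q1 == !q1)) && (!!((!q1 && q4) -> !q3) && (q1 == q3)))}.
(((q4 -> q3) || (q1 == !q1)) && (!!((!q1 && q4) -> !q3) && (q1 == q3))): α-rule — add ((q4 -> q3) || (q1 == !q1)), (!!((!q1 && q4) -> !q3) && (q1 == q3)).
(!!((!q1 && q4) -> !q3) && (q1 == q3)): α-rule — add !!((!q1 && q4) -> !q3), (q1 == q3).
!!((!q1 && q4) -> !q3): drop double negation, giving ((!q1 && q4) -> !q3).
((q4 -> q3) || (q1 == !q1)): β-rule — branch into (q4 -> q3)  //  (q1 == !q1).
  branch 1 (add (q4 -> q3)):
    (q1 == q3): β-rule — branch into q1, q3  //  !q1, !q3.
      branch 1.1 (add q1, q3):
        ((!q1 && q4) -> !q3): β-rule — branch into !(!q1 && q4)  //  !q3.
          branch 1.1.1 (add !(!q1 && q4)):
            (q4 -> q3): β-rule — branch into !q4  //  q3.
              branch 1.1.1.1 (add !q4):
                !(!q1 && q4): β-rule — branch into !!q1  //  !q4.
                  branch 1.1.1.1.1 (add !!q1):
                    ○ open, literals {q1=1, q3=1, q4=0}.
                  branch 1.1.1.1.2 (add !q4):
                    ○ open, literals {q1=1, q3=1, q4=0}.
              branch 1.1.1.2 (add q3):
                !(!q1 && q4): β-rule — branch into !!q1  //  !q4.
                  branch 1.1.1.2.1 (add !!q1):
                    ○ open, literals {q1=1, q3=1}.
                  branch 1.1.1.2.2 (add !q4):
                    ○ open, literals {q1=1, q3=1, q4=0}.
          branch 1.1.2 (add !q3):
            × closes — contains both q3 and !q3.
      branch 1.2 (add !q1, !q3):
        ((!q1 && q4) -> !q3): β-rule — branch into !(!q1 && q4)  //  !q3.
          branch 1.2.1 (add !(!q1 && q4)):
            (q4 -> q3): β-rule — branch into !q4  //  q3.
              branch 1.2.1.1 (add !q4):
                !(!q1 && q4): β-rule — branch into !!q1  //  !q4.
                  branch 1.2.1.1.1 (add !!q1):
                    × closes — contains both q1 and !q1.
                  branch 1.2.1.1.2 (add !q4):
                    ○ open, literals {q1=0, q3=0, q4=0}.
              branch 1.2.1.2 (add q3):
                × closes — contains both q3 and !q3.
          branch 1.2.2 (add !q3):
            (q4 -> q3): β-rule — branch into !q4  //  q3.
              branch 1.2.2.1 (add !q4):
                ○ open, literals {q1=0, q3=0, q4=0}.
              branch 1.2.2.2 (add q3):
                × closes — contains both q3 and !q3.
  branch 2 (add (q1 == !q1)):
    (q1 == q3): β-rule — branch into q1, q3  //  !q1, !q3.
      branch 2.1 (add q1, q3):
        ((!q1 && q4) -> !q3): β-rule — branch into !(!q1 && q4)  //  !q3.
          branch 2.1.1 (add !(!q1 && q4)):
            (q1 == !q1): β-rule — branch into q1, !q1  //  !q1, !!q1.
              branch 2.1.1.1 (add q1, !q1):
                × closes — contains both q1 and !q1.
              branch 2.1.1.2 (add !q1, !!q1):
                × closes — contains both q1 and !q1.
          branch 2.1.2 (add !q3):
            × closes — contains both q3 and !q3.
      branch 2.2 (add !q1, !q3):
        ((!q1 && q4) -> !q3): β-rule — branch into !(!q1 && q4)  //  !q3.
          branch 2.2.1 (add !(!q1 && q4)):
            (q1 == !q1): β-rule — branch into q1, !q1  //  !q1, !!q1.
              branch 2.2.1.1 (add q1, !q1):
                × closes — contains both q1 and !q1.
              branch 2.2.1.2 (add !q1, !!q1):
                × closes — contains both q1 and !q1.
          branch 2.2.2 (add !q3):
            (q1 == !q1): β-rule — branch into q1, !q1  //  !q1, !!q1.
              branch 2.2.2.1 (add q1, !q1):
                × closes — contains both q1 and !q1.
              branch 2.2.2.2 (add !q1, !!q1):
                × closes — contains both q1 and !q1.
11 branches closed, 6 open.
Each open branch fixes some atoms; the unmentioned ones are free. Counting distinct full assignments: branch {q1=1, q3=1, q4=0} (q2) contributes 2 new; branch {q1=1, q3=1, q4=0} (q2) contributes 0 new; branch {q1=1, q3=1} (q2, q4) contributes 2 new; branch {q1=1, q3=1, q4=0} (q2) contributes 0 new; branch {q1=0, q3=0, q4=0} (q2) contributes 2 new; branch {q1=0, q3=0, q4=0} (q2) contributes 0 new. Total: 6.

6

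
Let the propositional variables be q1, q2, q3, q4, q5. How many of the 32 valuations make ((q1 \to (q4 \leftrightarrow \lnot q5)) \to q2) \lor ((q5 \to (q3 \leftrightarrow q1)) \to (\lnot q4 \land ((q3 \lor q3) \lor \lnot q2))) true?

27

Initial set: {(((q1 \to (q4 \leftrightarrow \lnot q5)) \to q2) \lor ((q5 \to (q3 \leftrightarrow q1)) \to (\lnot q4 \land ((q3 \lor q3) \lor \lnot q2))))}.
(((q1 \to (q4 \leftrightarrow \lnot q5)) \to q2) \lor ((q5 \to (q3 \leftrightarrow q1)) \to (\lnot q4 \land ((q3 \lor q3) \lor \lnot q2)))): β-rule — branch into ((q1 \to (q4 \leftrightarrow \lnot q5)) \to q2)  //  ((q5 \to (q3 \leftrightarrow q1)) \to (\lnot q4 \land ((q3 \lor q3) \lor \lnot q2))).
  branch 1 (add ((q1 \to (q4 \leftrightarrow \lnot q5)) \to q2)):
    ((q1 \to (q4 \leftrightarrow \lnot q5)) \to q2): β-rule — branch into \lnot (q1 \to (q4 \leftrightarrow \lnot q5))  //  q2.
      branch 1.1 (add \lnot (q1 \to (q4 \leftrightarrow \lnot q5))):
        \lnot (q1 \to (q4 \leftrightarrow \lnot q5)): α-rule — add q1, \lnot (q4 \leftrightarrow \lnot q5).
        \lnot (q4 \leftrightarrow \lnot q5): β-rule — branch into q4, \lnot \lnot q5  //  \lnot q4, \lnot q5.
          branch 1.1.1 (add q4, \lnot \lnot q5):
            ○ open, literals {q1=true, q4=true, q5=true}.
          branch 1.1.2 (add \lnot q4, \lnot q5):
            ○ open, literals {q1=true, q4=false, q5=false}.
      branch 1.2 (add q2):
        ○ open, literals {q2=true}.
  branch 2 (add ((q5 \to (q3 \leftrightarrow q1)) \to (\lnot q4 \land ((q3 \lor q3) \lor \lnot q2)))):
    ((q5 \to (q3 \leftrightarrow q1)) \to (\lnot q4 \land ((q3 \lor q3) \lor \lnot q2))): β-rule — branch into \lnot (q5 \to (q3 \leftrightarrow q1))  //  (\lnot q4 \land ((q3 \lor q3) \lor \lnot q2)).
      branch 2.1 (add \lnot (q5 \to (q3 \leftrightarrow q1))):
        \lnot (q5 \to (q3 \leftrightarrow q1)): α-rule — add q5, \lnot (q3 \leftrightarrow q1).
        \lnot (q3 \leftrightarrow q1): β-rule — branch into q3, \lnot q1  //  \lnot q3, q1.
          branch 2.1.1 (add q3, \lnot q1):
            ○ open, literals {q1=false, q3=true, q5=true}.
          branch 2.1.2 (add \lnot q3, q1):
            ○ open, literals {q1=true, q3=false, q5=true}.
      branch 2.2 (add (\lnot q4 \land ((q3 \lor q3) \lor \lnot q2))):
        (\lnot q4 \land ((q3 \lor q3) \lor \lnot q2)): α-rule — add \lnot q4, ((q3 \lor q3) \lor \lnot q2).
        ((q3 \lor q3) \lor \lnot q2): β-rule — branch into (q3 \lor q3)  //  \lnot q2.
          branch 2.2.1 (add (q3 \lor q3)):
            (q3 \lor q3): β-rule — branch into q3  //  q3.
              branch 2.2.1.1 (add q3):
                ○ open, literals {q3=true, q4=false}.
              branch 2.2.1.2 (add q3):
                ○ open, literals {q3=true, q4=false}.
          branch 2.2.2 (add \lnot q2):
            ○ open, literals {q2=false, q4=false}.
0 branches closed, 8 open.
Each open branch fixes some atoms; the unmentioned ones are free. Counting distinct full assignments: branch {q1=true, q4=true, q5=true} (q2, q3) contributes 4 new; branch {q1=true, q4=false, q5=false} (q2, q3) contributes 4 new; branch {q2=true} (q1, q3, q4, q5) contributes 12 new; branch {q1=false, q3=true, q5=true} (q2, q4) contributes 2 new; branch {q1=true, q3=false, q5=true} (q2, q4) contributes 1 new; branch {q3=true, q4=false} (q1, q2, q5) contributes 2 new; branch {q3=true, q4=false} (q1, q2, q5) contributes 0 new; branch {q2=false, q4=false} (q1, q3, q5) contributes 2 new. Total: 27.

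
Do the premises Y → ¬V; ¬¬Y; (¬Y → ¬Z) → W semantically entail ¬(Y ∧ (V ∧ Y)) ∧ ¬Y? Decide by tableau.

Initial set: {(Y → ¬V); ¬¬Y; ((¬Y → ¬Z) → W); ¬(¬(Y ∧ (V ∧ Y)) ∧ ¬Y)}.
¬¬Y: drop double negation, giving Y.
(Y → ¬V): β-rule — branch into ¬Y  //  ¬V.
  branch 1 (add ¬Y):
    × closes — contains both Y and ¬Y.
  branch 2 (add ¬V):
    ((¬Y → ¬Z) → W): β-rule — branch into ¬(¬Y → ¬Z)  //  W.
      branch 2.1 (add ¬(¬Y → ¬Z)):
        ¬(¬Y → ¬Z): α-rule — add ¬Y, ¬¬Z.
        × closes — contains both Y and ¬Y.
      branch 2.2 (add W):
        ¬(¬(Y ∧ (V ∧ Y)) ∧ ¬Y): β-rule — branch into ¬¬(Y ∧ (V ∧ Y))  //  ¬¬Y.
          branch 2.2.1 (add ¬¬(Y ∧ (V ∧ Y))):
            ¬¬(Y ∧ (V ∧ Y)): α-rule — add Y, (V ∧ Y).
            (V ∧ Y): α-rule — add V, Y.
            × closes — contains both V and ¬V.
          branch 2.2.2 (add ¬¬Y):
            ○ open, literals {V=false, W=true, Y=true}.
3 branches closed, 1 open.
An open branch gives a countermodel: V=false, W=true, Y=true (unmentioned atoms arbitrary); the premises hold there but the conclusion fails.

No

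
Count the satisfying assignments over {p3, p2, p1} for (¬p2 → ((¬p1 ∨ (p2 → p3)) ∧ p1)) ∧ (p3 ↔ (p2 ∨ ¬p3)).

Initial set: {((¬p2 → ((¬p1 ∨ (p2 → p3)) ∧ p1)) ∧ (p3 ↔ (p2 ∨ ¬p3)))}.
((¬p2 → ((¬p1 ∨ (p2 → p3)) ∧ p1)) ∧ (p3 ↔ (p2 ∨ ¬p3))): α-rule — add (¬p2 → ((¬p1 ∨ (p2 → p3)) ∧ p1)), (p3 ↔ (p2 ∨ ¬p3)).
(¬p2 → ((¬p1 ∨ (p2 → p3)) ∧ p1)): β-rule — branch into ¬¬p2  //  ((¬p1 ∨ (p2 → p3)) ∧ p1).
  branch 1 (add ¬¬p2):
    (p3 ↔ (p2 ∨ ¬p3)): β-rule — branch into p3, (p2 ∨ ¬p3)  //  ¬p3, ¬(p2 ∨ ¬p3).
      branch 1.1 (add p3, (p2 ∨ ¬p3)):
        (p2 ∨ ¬p3): β-rule — branch into p2  //  ¬p3.
          branch 1.1.1 (add p2):
            ○ open, literals {p2=1, p3=1}.
          branch 1.1.2 (add ¬p3):
            × closes — contains both p3 and ¬p3.
      branch 1.2 (add ¬p3, ¬(p2 ∨ ¬p3)):
        ¬(p2 ∨ ¬p3): α-rule — add ¬p2, ¬¬p3.
        × closes — contains both p2 and ¬p2.
  branch 2 (add ((¬p1 ∨ (p2 → p3)) ∧ p1)):
    ((¬p1 ∨ (p2 → p3)) ∧ p1): α-rule — add (¬p1 ∨ (p2 → p3)), p1.
    (p3 ↔ (p2 ∨ ¬p3)): β-rule — branch into p3, (p2 ∨ ¬p3)  //  ¬p3, ¬(p2 ∨ ¬p3).
      branch 2.1 (add p3, (p2 ∨ ¬p3)):
        (¬p1 ∨ (p2 → p3)): β-rule — branch into ¬p1  //  (p2 → p3).
          branch 2.1.1 (add ¬p1):
            × closes — contains both p1 and ¬p1.
          branch 2.1.2 (add (p2 → p3)):
            (p2 ∨ ¬p3): β-rule — branch into p2  //  ¬p3.
              branch 2.1.2.1 (add p2):
                (p2 → p3): β-rule — branch into ¬p2  //  p3.
                  branch 2.1.2.1.1 (add ¬p2):
                    × closes — contains both p2 and ¬p2.
                  branch 2.1.2.1.2 (add p3):
                    ○ open, literals {p1=1, p2=1, p3=1}.
              branch 2.1.2.2 (add ¬p3):
                × closes — contains both p3 and ¬p3.
      branch 2.2 (add ¬p3, ¬(p2 ∨ ¬p3)):
        ¬(p2 ∨ ¬p3): α-rule — add ¬p2, ¬¬p3.
        × closes — contains both p3 and ¬p3.
6 branches closed, 2 open.
Each open branch fixes some atoms; the unmentioned ones are free. Counting distinct full assignments: branch {p2=1, p3=1} (p1) contributes 2 new; branch {p1=1, p2=1, p3=1} (none free) contributes 0 new. Total: 2.

2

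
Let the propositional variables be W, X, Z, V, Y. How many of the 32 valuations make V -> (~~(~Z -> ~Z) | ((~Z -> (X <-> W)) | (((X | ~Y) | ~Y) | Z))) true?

Initial set: {T (V -> (~~(~Z -> ~Z) | ((~Z -> (X <-> W)) | (((X | ~Y) | ~Y) | Z))))}.
T (V -> (~~(~Z -> ~Z) | ((~Z -> (X <-> W)) | (((X | ~Y) | ~Y) | Z)))): β-rule — branch into F V  //  T (~~(~Z -> ~Z) | ((~Z -> (X <-> W)) | (((X | ~Y) | ~Y) | Z))).
  branch 1 (add F V):
    ○ open, literals {V=F}.
  branch 2 (add T (~~(~Z -> ~Z) | ((~Z -> (X <-> W)) | (((X | ~Y) | ~Y) | Z)))):
    T (~~(~Z -> ~Z) | ((~Z -> (X <-> W)) | (((X | ~Y) | ~Y) | Z))): β-rule — branch into T ~~(~Z -> ~Z)  //  T ((~Z -> (X <-> W)) | (((X | ~Y) | ~Y) | Z)).
      branch 2.1 (add T ~~(~Z -> ~Z)):
        T ~~(~Z -> ~Z): drop double negation, giving T (~Z -> ~Z).
        T (~Z -> ~Z): β-rule — branch into F ~Z  //  T ~Z.
          branch 2.1.1 (add F ~Z):
            ○ open, literals {Z=T}.
          branch 2.1.2 (add T ~Z):
            ○ open, literals {Z=F}.
      branch 2.2 (add T ((~Z -> (X <-> W)) | (((X | ~Y) | ~Y) | Z))):
        T ((~Z -> (X <-> W)) | (((X | ~Y) | ~Y) | Z)): β-rule — branch into T (~Z -> (X <-> W))  //  T (((X | ~Y) | ~Y) | Z).
          branch 2.2.1 (add T (~Z -> (X <-> W))):
            T (~Z -> (X <-> W)): β-rule — branch into F ~Z  //  T (X <-> W).
              branch 2.2.1.1 (add F ~Z):
                ○ open, literals {Z=T}.
              branch 2.2.1.2 (add T (X <-> W)):
                T (X <-> W): β-rule — branch into T X, T W  //  F X, F W.
                  branch 2.2.1.2.1 (add T X, T W):
                    ○ open, literals {W=T, X=T}.
                  branch 2.2.1.2.2 (add F X, F W):
                    ○ open, literals {W=F, X=F}.
          branch 2.2.2 (add T (((X | ~Y) | ~Y) | Z)):
            T (((X | ~Y) | ~Y) | Z): β-rule — branch into T ((X | ~Y) | ~Y)  //  T Z.
              branch 2.2.2.1 (add T ((X | ~Y) | ~Y)):
                T ((X | ~Y) | ~Y): β-rule — branch into T (X | ~Y)  //  T ~Y.
                  branch 2.2.2.1.1 (add T (X | ~Y)):
                    T (X | ~Y): β-rule — branch into T X  //  T ~Y.
                      branch 2.2.2.1.1.1 (add T X):
                        ○ open, literals {X=T}.
                      branch 2.2.2.1.1.2 (add T ~Y):
                        ○ open, literals {Y=F}.
                  branch 2.2.2.1.2 (add T ~Y):
                    ○ open, literals {Y=F}.
              branch 2.2.2.2 (add T Z):
                ○ open, literals {Z=T}.
0 branches closed, 10 open.
Each open branch fixes some atoms; the unmentioned ones are free. Counting distinct full assignments: branch {V=F} (W, X, Z, Y) contributes 16 new; branch {Z=T} (W, X, V, Y) contributes 8 new; branch {Z=F} (W, X, V, Y) contributes 8 new; branch {Z=T} (W, X, V, Y) contributes 0 new; branch {W=T, X=T} (Z, V, Y) contributes 0 new; branch {W=F, X=F} (Z, V, Y) contributes 0 new; branch {X=T} (W, Z, V, Y) contributes 0 new; branch {Y=F} (W, X, Z, V) contributes 0 new; branch {Y=F} (W, X, Z, V) contributes 0 new; branch {Z=T} (W, X, V, Y) contributes 0 new. Total: 32.

32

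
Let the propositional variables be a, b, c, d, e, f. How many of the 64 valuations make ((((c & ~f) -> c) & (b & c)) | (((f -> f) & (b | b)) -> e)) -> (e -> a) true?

Initial set: {(((((c & ~f) -> c) & (b & c)) | (((f -> f) & (b | b)) -> e)) -> (e -> a))}.
(((((c & ~f) -> c) & (b & c)) | (((f -> f) & (b | b)) -> e)) -> (e -> a)): β-rule — branch into ~((((c & ~f) -> c) & (b & c)) | (((f -> f) & (b | b)) -> e))  //  (e -> a).
  branch 1 (add ~((((c & ~f) -> c) & (b & c)) | (((f -> f) & (b | b)) -> e))):
    ~((((c & ~f) -> c) & (b & c)) | (((f -> f) & (b | b)) -> e)): α-rule — add ~(((c & ~f) -> c) & (b & c)), ~(((f -> f) & (b | b)) -> e).
    ~(((f -> f) & (b | b)) -> e): α-rule — add ((f -> f) & (b | b)), ~e.
    ((f -> f) & (b | b)): α-rule — add (f -> f), (b | b).
    ~(((c & ~f) -> c) & (b & c)): β-rule — branch into ~((c & ~f) -> c)  //  ~(b & c).
      branch 1.1 (add ~((c & ~f) -> c)):
        ~((c & ~f) -> c): α-rule — add (c & ~f), ~c.
        (c & ~f): α-rule — add c, ~f.
        × closes — contains both c and ~c.
      branch 1.2 (add ~(b & c)):
        (f -> f): β-rule — branch into ~f  //  f.
          branch 1.2.1 (add ~f):
            (b | b): β-rule — branch into b  //  b.
              branch 1.2.1.1 (add b):
                ~(b & c): β-rule — branch into ~b  //  ~c.
                  branch 1.2.1.1.1 (add ~b):
                    × closes — contains both b and ~b.
                  branch 1.2.1.1.2 (add ~c):
                    ○ open, literals {b=true, c=false, e=false, f=false}.
              branch 1.2.1.2 (add b):
                ~(b & c): β-rule — branch into ~b  //  ~c.
                  branch 1.2.1.2.1 (add ~b):
                    × closes — contains both b and ~b.
                  branch 1.2.1.2.2 (add ~c):
                    ○ open, literals {b=true, c=false, e=false, f=false}.
          branch 1.2.2 (add f):
            (b | b): β-rule — branch into b  //  b.
              branch 1.2.2.1 (add b):
                ~(b & c): β-rule — branch into ~b  //  ~c.
                  branch 1.2.2.1.1 (add ~b):
                    × closes — contains both b and ~b.
                  branch 1.2.2.1.2 (add ~c):
                    ○ open, literals {b=true, c=false, e=false, f=true}.
              branch 1.2.2.2 (add b):
                ~(b & c): β-rule — branch into ~b  //  ~c.
                  branch 1.2.2.2.1 (add ~b):
                    × closes — contains both b and ~b.
                  branch 1.2.2.2.2 (add ~c):
                    ○ open, literals {b=true, c=false, e=false, f=true}.
  branch 2 (add (e -> a)):
    (e -> a): β-rule — branch into ~e  //  a.
      branch 2.1 (add ~e):
        ○ open, literals {e=false}.
      branch 2.2 (add a):
        ○ open, literals {a=true}.
5 branches closed, 6 open.
Each open branch fixes some atoms; the unmentioned ones are free. Counting distinct full assignments: branch {b=true, c=false, e=false, f=false} (a, d) contributes 4 new; branch {b=true, c=false, e=false, f=false} (a, d) contributes 0 new; branch {b=true, c=false, e=false, f=true} (a, d) contributes 4 new; branch {b=true, c=false, e=false, f=true} (a, d) contributes 0 new; branch {e=false} (a, b, c, d, f) contributes 24 new; branch {a=true} (b, c, d, e, f) contributes 16 new. Total: 48.

48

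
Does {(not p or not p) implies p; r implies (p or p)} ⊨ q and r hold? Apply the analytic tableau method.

Initial set: {((not p or not p) implies p); (r implies (p or p)); not (q and r)}.
((not p or not p) implies p): β-rule — branch into not (not p or not p)  //  p.
  branch 1 (add not (not p or not p)):
    not (not p or not p): α-rule — add not not p, not not p.
    (r implies (p or p)): β-rule — branch into not r  //  (p or p).
      branch 1.1 (add not r):
        not (q and r): β-rule — branch into not q  //  not r.
          branch 1.1.1 (add not q):
            ○ open, literals {p=true, q=false, r=false}.
          branch 1.1.2 (add not r):
            ○ open, literals {p=true, r=false}.
      branch 1.2 (add (p or p)):
        not (q and r): β-rule — branch into not q  //  not r.
          branch 1.2.1 (add not q):
            (p or p): β-rule — branch into p  //  p.
              branch 1.2.1.1 (add p):
                ○ open, literals {p=true, q=false}.
              branch 1.2.1.2 (add p):
                ○ open, literals {p=true, q=false}.
          branch 1.2.2 (add not r):
            (p or p): β-rule — branch into p  //  p.
              branch 1.2.2.1 (add p):
                ○ open, literals {p=true, r=false}.
              branch 1.2.2.2 (add p):
                ○ open, literals {p=true, r=false}.
  branch 2 (add p):
    (r implies (p or p)): β-rule — branch into not r  //  (p or p).
      branch 2.1 (add not r):
        not (q and r): β-rule — branch into not q  //  not r.
          branch 2.1.1 (add not q):
            ○ open, literals {p=true, q=false, r=false}.
          branch 2.1.2 (add not r):
            ○ open, literals {p=true, r=false}.
      branch 2.2 (add (p or p)):
        not (q and r): β-rule — branch into not q  //  not r.
          branch 2.2.1 (add not q):
            (p or p): β-rule — branch into p  //  p.
              branch 2.2.1.1 (add p):
                ○ open, literals {p=true, q=false}.
              branch 2.2.1.2 (add p):
                ○ open, literals {p=true, q=false}.
          branch 2.2.2 (add not r):
            (p or p): β-rule — branch into p  //  p.
              branch 2.2.2.1 (add p):
                ○ open, literals {p=true, r=false}.
              branch 2.2.2.2 (add p):
                ○ open, literals {p=true, r=false}.
0 branches closed, 12 open.
An open branch gives a countermodel: p=true, q=false, r=false (unmentioned atoms arbitrary); the premises hold there but the conclusion fails.

No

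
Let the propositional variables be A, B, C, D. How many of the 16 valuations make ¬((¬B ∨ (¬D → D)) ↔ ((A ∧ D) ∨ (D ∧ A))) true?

Initial set: {¬((¬B ∨ (¬D → D)) ↔ ((A ∧ D) ∨ (D ∧ A)))}.
¬((¬B ∨ (¬D → D)) ↔ ((A ∧ D) ∨ (D ∧ A))): β-rule — branch into (¬B ∨ (¬D → D)), ¬((A ∧ D) ∨ (D ∧ A))  //  ¬(¬B ∨ (¬D → D)), ((A ∧ D) ∨ (D ∧ A)).
  branch 1 (add (¬B ∨ (¬D → D)), ¬((A ∧ D) ∨ (D ∧ A))):
    ¬((A ∧ D) ∨ (D ∧ A)): α-rule — add ¬(A ∧ D), ¬(D ∧ A).
    (¬B ∨ (¬D → D)): β-rule — branch into ¬B  //  (¬D → D).
      branch 1.1 (add ¬B):
        ¬(A ∧ D): β-rule — branch into ¬A  //  ¬D.
          branch 1.1.1 (add ¬A):
            ¬(D ∧ A): β-rule — branch into ¬D  //  ¬A.
              branch 1.1.1.1 (add ¬D):
                ○ open, literals {A=0, B=0, D=0}.
              branch 1.1.1.2 (add ¬A):
                ○ open, literals {A=0, B=0}.
          branch 1.1.2 (add ¬D):
            ¬(D ∧ A): β-rule — branch into ¬D  //  ¬A.
              branch 1.1.2.1 (add ¬D):
                ○ open, literals {B=0, D=0}.
              branch 1.1.2.2 (add ¬A):
                ○ open, literals {A=0, B=0, D=0}.
      branch 1.2 (add (¬D → D)):
        ¬(A ∧ D): β-rule — branch into ¬A  //  ¬D.
          branch 1.2.1 (add ¬A):
            ¬(D ∧ A): β-rule — branch into ¬D  //  ¬A.
              branch 1.2.1.1 (add ¬D):
                (¬D → D): β-rule — branch into ¬¬D  //  D.
                  branch 1.2.1.1.1 (add ¬¬D):
                    × closes — contains both D and ¬D.
                  branch 1.2.1.1.2 (add D):
                    × closes — contains both D and ¬D.
              branch 1.2.1.2 (add ¬A):
                (¬D → D): β-rule — branch into ¬¬D  //  D.
                  branch 1.2.1.2.1 (add ¬¬D):
                    ○ open, literals {A=0, D=1}.
                  branch 1.2.1.2.2 (add D):
                    ○ open, literals {A=0, D=1}.
          branch 1.2.2 (add ¬D):
            ¬(D ∧ A): β-rule — branch into ¬D  //  ¬A.
              branch 1.2.2.1 (add ¬D):
                (¬D → D): β-rule — branch into ¬¬D  //  D.
                  branch 1.2.2.1.1 (add ¬¬D):
                    × closes — contains both D and ¬D.
                  branch 1.2.2.1.2 (add D):
                    × closes — contains both D and ¬D.
              branch 1.2.2.2 (add ¬A):
                (¬D → D): β-rule — branch into ¬¬D  //  D.
                  branch 1.2.2.2.1 (add ¬¬D):
                    × closes — contains both D and ¬D.
                  branch 1.2.2.2.2 (add D):
                    × closes — contains both D and ¬D.
  branch 2 (add ¬(¬B ∨ (¬D → D)), ((A ∧ D) ∨ (D ∧ A))):
    ¬(¬B ∨ (¬D → D)): α-rule — add ¬¬B, ¬(¬D → D).
    ¬(¬D → D): α-rule — add ¬D, ¬D.
    ((A ∧ D) ∨ (D ∧ A)): β-rule — branch into (A ∧ D)  //  (D ∧ A).
      branch 2.1 (add (A ∧ D)):
        (A ∧ D): α-rule — add A, D.
        × closes — contains both D and ¬D.
      branch 2.2 (add (D ∧ A)):
        (D ∧ A): α-rule — add D, A.
        × closes — contains both D and ¬D.
8 branches closed, 6 open.
Each open branch fixes some atoms; the unmentioned ones are free. Counting distinct full assignments: branch {A=0, B=0, D=0} (C) contributes 2 new; branch {A=0, B=0} (C, D) contributes 2 new; branch {B=0, D=0} (A, C) contributes 2 new; branch {A=0, B=0, D=0} (C) contributes 0 new; branch {A=0, D=1} (B, C) contributes 2 new; branch {A=0, D=1} (B, C) contributes 0 new. Total: 8.

8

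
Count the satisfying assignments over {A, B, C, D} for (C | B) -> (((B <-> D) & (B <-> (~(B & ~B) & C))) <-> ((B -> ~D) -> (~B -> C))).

6

Initial set: {((C | B) -> (((B <-> D) & (B <-> (~(B & ~B) & C))) <-> ((B -> ~D) -> (~B -> C))))}.
((C | B) -> (((B <-> D) & (B <-> (~(B & ~B) & C))) <-> ((B -> ~D) -> (~B -> C)))): β-rule — branch into ~(C | B)  //  (((B <-> D) & (B <-> (~(B & ~B) & C))) <-> ((B -> ~D) -> (~B -> C))).
  branch 1 (add ~(C | B)):
    ~(C | B): α-rule — add ~C, ~B.
    ○ open, literals {B=false, C=false}.
  branch 2 (add (((B <-> D) & (B <-> (~(B & ~B) & C))) <-> ((B -> ~D) -> (~B -> C)))):
    (((B <-> D) & (B <-> (~(B & ~B) & C))) <-> ((B -> ~D) -> (~B -> C))): β-rule — branch into ((B <-> D) & (B <-> (~(B & ~B) & C))), ((B -> ~D) -> (~B -> C))  //  ~((B <-> D) & (B <-> (~(B & ~B) & C))), ~((B -> ~D) -> (~B -> C)).
      branch 2.1 (add ((B <-> D) & (B <-> (~(B & ~B) & C))), ((B -> ~D) -> (~B -> C))):
        ((B <-> D) & (B <-> (~(B & ~B) & C))): α-rule — add (B <-> D), (B <-> (~(B & ~B) & C)).
        ((B -> ~D) -> (~B -> C)): β-rule — branch into ~(B -> ~D)  //  (~B -> C).
          branch 2.1.1 (add ~(B -> ~D)):
            ~(B -> ~D): α-rule — add B, ~~D.
            (B <-> D): β-rule — branch into B, D  //  ~B, ~D.
              branch 2.1.1.1 (add B, D):
                (B <-> (~(B & ~B) & C)): β-rule — branch into B, (~(B & ~B) & C)  //  ~B, ~(~(B & ~B) & C).
                  branch 2.1.1.1.1 (add B, (~(B & ~B) & C)):
                    (~(B & ~B) & C): α-rule — add ~(B & ~B), C.
                    ~(B & ~B): β-rule — branch into ~B  //  ~~B.
                      branch 2.1.1.1.1.1 (add ~B):
                        × closes — contains both B and ~B.
                      branch 2.1.1.1.1.2 (add ~~B):
                        ○ open, literals {B=true, C=true, D=true}.
                  branch 2.1.1.1.2 (add ~B, ~(~(B & ~B) & C)):
                    × closes — contains both B and ~B.
              branch 2.1.1.2 (add ~B, ~D):
                × closes — contains both B and ~B.
          branch 2.1.2 (add (~B -> C)):
            (B <-> D): β-rule — branch into B, D  //  ~B, ~D.
              branch 2.1.2.1 (add B, D):
                (B <-> (~(B & ~B) & C)): β-rule — branch into B, (~(B & ~B) & C)  //  ~B, ~(~(B & ~B) & C).
                  branch 2.1.2.1.1 (add B, (~(B & ~B) & C)):
                    (~(B & ~B) & C): α-rule — add ~(B & ~B), C.
                    (~B -> C): β-rule — branch into ~~B  //  C.
                      branch 2.1.2.1.1.1 (add ~~B):
                        ~(B & ~B): β-rule — branch into ~B  //  ~~B.
                          branch 2.1.2.1.1.1.1 (add ~B):
                            × closes — contains both B and ~B.
                          branch 2.1.2.1.1.1.2 (add ~~B):
                            ○ open, literals {B=true, C=true, D=true}.
                      branch 2.1.2.1.1.2 (add C):
                        ~(B & ~B): β-rule — branch into ~B  //  ~~B.
                          branch 2.1.2.1.1.2.1 (add ~B):
                            × closes — contains both B and ~B.
                          branch 2.1.2.1.1.2.2 (add ~~B):
                            ○ open, literals {B=true, C=true, D=true}.
                  branch 2.1.2.1.2 (add ~B, ~(~(B & ~B) & C)):
                    × closes — contains both B and ~B.
              branch 2.1.2.2 (add ~B, ~D):
                (B <-> (~(B & ~B) & C)): β-rule — branch into B, (~(B & ~B) & C)  //  ~B, ~(~(B & ~B) & C).
                  branch 2.1.2.2.1 (add B, (~(B & ~B) & C)):
                    × closes — contains both B and ~B.
                  branch 2.1.2.2.2 (add ~B, ~(~(B & ~B) & C)):
                    (~B -> C): β-rule — branch into ~~B  //  C.
                      branch 2.1.2.2.2.1 (add ~~B):
                        × closes — contains both B and ~B.
                      branch 2.1.2.2.2.2 (add C):
                        ~(~(B & ~B) & C): β-rule — branch into ~~(B & ~B)  //  ~C.
                          branch 2.1.2.2.2.2.1 (add ~~(B & ~B)):
                            ~~(B & ~B): α-rule — add B, ~B.
                            × closes — contains both B and ~B.
                          branch 2.1.2.2.2.2.2 (add ~C):
                            × closes — contains both C and ~C.
      branch 2.2 (add ~((B <-> D) & (B <-> (~(B & ~B) & C))), ~((B -> ~D) -> (~B -> C))):
        ~((B -> ~D) -> (~B -> C)): α-rule — add (B -> ~D), ~(~B -> C).
        ~(~B -> C): α-rule — add ~B, ~C.
        ~((B <-> D) & (B <-> (~(B & ~B) & C))): β-rule — branch into ~(B <-> D)  //  ~(B <-> (~(B & ~B) & C)).
          branch 2.2.1 (add ~(B <-> D)):
            (B -> ~D): β-rule — branch into ~B  //  ~D.
              branch 2.2.1.1 (add ~B):
                ~(B <-> D): β-rule — branch into B, ~D  //  ~B, D.
                  branch 2.2.1.1.1 (add B, ~D):
                    × closes — contains both B and ~B.
                  branch 2.2.1.1.2 (add ~B, D):
                    ○ open, literals {B=false, C=false, D=true}.
              branch 2.2.1.2 (add ~D):
                ~(B <-> D): β-rule — branch into B, ~D  //  ~B, D.
                  branch 2.2.1.2.1 (add B, ~D):
                    × closes — contains both B and ~B.
                  branch 2.2.1.2.2 (add ~B, D):
                    × closes — contains both D and ~D.
          branch 2.2.2 (add ~(B <-> (~(B & ~B) & C))):
            (B -> ~D): β-rule — branch into ~B  //  ~D.
              branch 2.2.2.1 (add ~B):
                ~(B <-> (~(B & ~B) & C)): β-rule — branch into B, ~(~(B & ~B) & C)  //  ~B, (~(B & ~B) & C).
                  branch 2.2.2.1.1 (add B, ~(~(B & ~B) & C)):
                    × closes — contains both B and ~B.
                  branch 2.2.2.1.2 (add ~B, (~(B & ~B) & C)):
                    (~(B & ~B) & C): α-rule — add ~(B & ~B), C.
                    × closes — contains both C and ~C.
              branch 2.2.2.2 (add ~D):
                ~(B <-> (~(B & ~B) & C)): β-rule — branch into B, ~(~(B & ~B) & C)  //  ~B, (~(B & ~B) & C).
                  branch 2.2.2.2.1 (add B, ~(~(B & ~B) & C)):
                    × closes — contains both B and ~B.
                  branch 2.2.2.2.2 (add ~B, (~(B & ~B) & C)):
                    (~(B & ~B) & C): α-rule — add ~(B & ~B), C.
                    × closes — contains both C and ~C.
17 branches closed, 5 open.
Each open branch fixes some atoms; the unmentioned ones are free. Counting distinct full assignments: branch {B=false, C=false} (A, D) contributes 4 new; branch {B=true, C=true, D=true} (A) contributes 2 new; branch {B=true, C=true, D=true} (A) contributes 0 new; branch {B=true, C=true, D=true} (A) contributes 0 new; branch {B=false, C=false, D=true} (A) contributes 0 new. Total: 6.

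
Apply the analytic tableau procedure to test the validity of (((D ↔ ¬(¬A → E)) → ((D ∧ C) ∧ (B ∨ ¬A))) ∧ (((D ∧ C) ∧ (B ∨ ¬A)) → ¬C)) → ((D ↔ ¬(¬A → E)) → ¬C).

Valid

Assume the negation and expand:
Initial set: {¬((((D ↔ ¬(¬A → E)) → ((D ∧ C) ∧ (B ∨ ¬A))) ∧ (((D ∧ C) ∧ (B ∨ ¬A)) → ¬C)) → ((D ↔ ¬(¬A → E)) → ¬C))}.
¬((((D ↔ ¬(¬A → E)) → ((D ∧ C) ∧ (B ∨ ¬A))) ∧ (((D ∧ C) ∧ (B ∨ ¬A)) → ¬C)) → ((D ↔ ¬(¬A → E)) → ¬C)): α-rule — add (((D ↔ ¬(¬A → E)) → ((D ∧ C) ∧ (B ∨ ¬A))) ∧ (((D ∧ C) ∧ (B ∨ ¬A)) → ¬C)), ¬((D ↔ ¬(¬A → E)) → ¬C).
(((D ↔ ¬(¬A → E)) → ((D ∧ C) ∧ (B ∨ ¬A))) ∧ (((D ∧ C) ∧ (B ∨ ¬A)) → ¬C)): α-rule — add ((D ↔ ¬(¬A → E)) → ((D ∧ C) ∧ (B ∨ ¬A))), (((D ∧ C) ∧ (B ∨ ¬A)) → ¬C).
¬((D ↔ ¬(¬A → E)) → ¬C): α-rule — add (D ↔ ¬(¬A → E)), ¬¬C.
((D ↔ ¬(¬A → E)) → ((D ∧ C) ∧ (B ∨ ¬A))): β-rule — branch into ¬(D ↔ ¬(¬A → E))  //  ((D ∧ C) ∧ (B ∨ ¬A)).
  branch 1 (add ¬(D ↔ ¬(¬A → E))):
    (((D ∧ C) ∧ (B ∨ ¬A)) → ¬C): β-rule — branch into ¬((D ∧ C) ∧ (B ∨ ¬A))  //  ¬C.
      branch 1.1 (add ¬((D ∧ C) ∧ (B ∨ ¬A))):
        (D ↔ ¬(¬A → E)): β-rule — branch into D, ¬(¬A → E)  //  ¬D, ¬¬(¬A → E).
          branch 1.1.1 (add D, ¬(¬A → E)):
            ¬(¬A → E): α-rule — add ¬A, ¬E.
            ¬(D ↔ ¬(¬A → E)): β-rule — branch into D, ¬¬(¬A → E)  //  ¬D, ¬(¬A → E).
              branch 1.1.1.1 (add D, ¬¬(¬A → E)):
                ¬((D ∧ C) ∧ (B ∨ ¬A)): β-rule — branch into ¬(D ∧ C)  //  ¬(B ∨ ¬A).
                  branch 1.1.1.1.1 (add ¬(D ∧ C)):
                    ¬¬(¬A → E): β-rule — branch into ¬¬A  //  E.
                      branch 1.1.1.1.1.1 (add ¬¬A):
                        × closes — contains both A and ¬A.
                      branch 1.1.1.1.1.2 (add E):
                        × closes — contains both E and ¬E.
                  branch 1.1.1.1.2 (add ¬(B ∨ ¬A)):
                    ¬(B ∨ ¬A): α-rule — add ¬B, ¬¬A.
                    × closes — contains both A and ¬A.
              branch 1.1.1.2 (add ¬D, ¬(¬A → E)):
                × closes — contains both D and ¬D.
          branch 1.1.2 (add ¬D, ¬¬(¬A → E)):
            ¬(D ↔ ¬(¬A → E)): β-rule — branch into D, ¬¬(¬A → E)  //  ¬D, ¬(¬A → E).
              branch 1.1.2.1 (add D, ¬¬(¬A → E)):
                × closes — contains both D and ¬D.
              branch 1.1.2.2 (add ¬D, ¬(¬A → E)):
                ¬(¬A → E): α-rule — add ¬A, ¬E.
                ¬((D ∧ C) ∧ (B ∨ ¬A)): β-rule — branch into ¬(D ∧ C)  //  ¬(B ∨ ¬A).
                  branch 1.1.2.2.1 (add ¬(D ∧ C)):
                    ¬¬(¬A → E): β-rule — branch into ¬¬A  //  E.
                      branch 1.1.2.2.1.1 (add ¬¬A):
                        × closes — contains both A and ¬A.
                      branch 1.1.2.2.1.2 (add E):
                        × closes — contains both E and ¬E.
                  branch 1.1.2.2.2 (add ¬(B ∨ ¬A)):
                    ¬(B ∨ ¬A): α-rule — add ¬B, ¬¬A.
                    × closes — contains both A and ¬A.
      branch 1.2 (add ¬C):
        × closes — contains both C and ¬C.
  branch 2 (add ((D ∧ C) ∧ (B ∨ ¬A))):
    ((D ∧ C) ∧ (B ∨ ¬A)): α-rule — add (D ∧ C), (B ∨ ¬A).
    (D ∧ C): α-rule — add D, C.
    (((D ∧ C) ∧ (B ∨ ¬A)) → ¬C): β-rule — branch into ¬((D ∧ C) ∧ (B ∨ ¬A))  //  ¬C.
      branch 2.1 (add ¬((D ∧ C) ∧ (B ∨ ¬A))):
        (D ↔ ¬(¬A → E)): β-rule — branch into D, ¬(¬A → E)  //  ¬D, ¬¬(¬A → E).
          branch 2.1.1 (add D, ¬(¬A → E)):
            ¬(¬A → E): α-rule — add ¬A, ¬E.
            (B ∨ ¬A): β-rule — branch into B  //  ¬A.
              branch 2.1.1.1 (add B):
                ¬((D ∧ C) ∧ (B ∨ ¬A)): β-rule — branch into ¬(D ∧ C)  //  ¬(B ∨ ¬A).
                  branch 2.1.1.1.1 (add ¬(D ∧ C)):
                    ¬(D ∧ C): β-rule — branch into ¬D  //  ¬C.
                      branch 2.1.1.1.1.1 (add ¬D):
                        × closes — contains both D and ¬D.
                      branch 2.1.1.1.1.2 (add ¬C):
                        × closes — contains both C and ¬C.
                  branch 2.1.1.1.2 (add ¬(B ∨ ¬A)):
                    ¬(B ∨ ¬A): α-rule — add ¬B, ¬¬A.
                    × closes — contains both B and ¬B.
              branch 2.1.1.2 (add ¬A):
                ¬((D ∧ C) ∧ (B ∨ ¬A)): β-rule — branch into ¬(D ∧ C)  //  ¬(B ∨ ¬A).
                  branch 2.1.1.2.1 (add ¬(D ∧ C)):
                    ¬(D ∧ C): β-rule — branch into ¬D  //  ¬C.
                      branch 2.1.1.2.1.1 (add ¬D):
                        × closes — contains both D and ¬D.
                      branch 2.1.1.2.1.2 (add ¬C):
                        × closes — contains both C and ¬C.
                  branch 2.1.1.2.2 (add ¬(B ∨ ¬A)):
                    ¬(B ∨ ¬A): α-rule — add ¬B, ¬¬A.
                    × closes — contains both A and ¬A.
          branch 2.1.2 (add ¬D, ¬¬(¬A → E)):
            × closes — contains both D and ¬D.
      branch 2.2 (add ¬C):
        × closes — contains both C and ¬C.
All 17 branches close.
Every branch closed, so the negation is unsatisfiable and the formula is valid.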